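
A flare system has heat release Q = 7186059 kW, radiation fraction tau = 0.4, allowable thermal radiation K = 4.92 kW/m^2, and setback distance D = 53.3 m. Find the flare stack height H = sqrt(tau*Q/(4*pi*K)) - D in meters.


tau*Q/(4*pi*K) = 0.4 * 7186059 / (4 * pi * 4.92) = 46491.7
sqrt(46491.7) = 215.619
H = 215.619 - 53.3 = 162.3

162.3 m


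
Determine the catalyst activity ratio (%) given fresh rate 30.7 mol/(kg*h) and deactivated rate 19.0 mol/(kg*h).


Activity (%) = (rate_used / rate_fresh) * 100
rate_used = 19.0, rate_fresh = 30.7
= (19.0 / 30.7) * 100
= 0.6189 * 100 = 61.89

61.89 %


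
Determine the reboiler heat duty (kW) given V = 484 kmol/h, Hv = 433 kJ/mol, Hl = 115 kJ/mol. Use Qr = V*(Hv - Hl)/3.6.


Qr = 484 * (433 - 115) / 3.6 = 484 * 318 / 3.6 = 42750

42750 kW


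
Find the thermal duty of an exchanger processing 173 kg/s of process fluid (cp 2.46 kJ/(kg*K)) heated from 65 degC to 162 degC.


Q = m_dot * cp * delta_T
delta_T = 162 - 65 = 97 K
Q = 173 * 2.46 * 97
= 425.58 * 97
= 41281.26 kW

41281.26 kW


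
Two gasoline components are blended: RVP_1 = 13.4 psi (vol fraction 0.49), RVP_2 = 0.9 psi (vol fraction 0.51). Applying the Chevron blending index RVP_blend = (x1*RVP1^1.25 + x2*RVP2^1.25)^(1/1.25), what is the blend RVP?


Chevron index: RVP_blend = (sum xi*RVPi^1.25)^(1/1.25)
RVP^1.25 terms: 0.49 * 13.4^1.25 + 0.51 * 0.9^1.25 = 13.0096
RVP_blend = 13.0096^(1/1.25) = 7.788

7.788 psi


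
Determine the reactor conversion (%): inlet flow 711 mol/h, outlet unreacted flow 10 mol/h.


X = (F_in - F_out) / F_in * 100
Moles reacted = 711 - 10 = 701
X = 701 / 711 * 100
= 0.9859 * 100
= 98.59 %

98.59 %


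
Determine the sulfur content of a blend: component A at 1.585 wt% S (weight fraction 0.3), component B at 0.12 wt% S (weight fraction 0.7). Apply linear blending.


Linear sulfur blending: S_blend = x1*S1 + x2*S2
Contribution 1: 0.3 * 1.585 = 0.4755 wt%
Contribution 2: 0.7 * 0.12 = 0.084 wt%
S_blend = 0.4755 + 0.084 = 0.5595

0.5595 wt%


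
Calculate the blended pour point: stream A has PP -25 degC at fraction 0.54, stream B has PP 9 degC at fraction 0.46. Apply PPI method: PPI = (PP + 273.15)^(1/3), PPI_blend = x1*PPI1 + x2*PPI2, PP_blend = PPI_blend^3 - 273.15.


PPI_1 = (-25 + 273.15)^(1/3) = 6.284028
PPI_2 = (9 + 273.15)^(1/3) = 6.558835
PPI_blend = 0.54 * 6.284028 + 0.46 * 6.558835 = 6.410439
PP_blend = 6.410439^3 - 273.15 = 263.4288 - 273.15 = -9.72

-9.72 degC


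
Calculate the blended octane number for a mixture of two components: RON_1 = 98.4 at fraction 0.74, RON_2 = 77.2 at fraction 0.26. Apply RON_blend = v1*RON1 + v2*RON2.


Linear blending: RON_blend = sum(vi * RONi)
Contribution 1: 0.74 * 98.4 = 72.816
Contribution 2: 0.26 * 77.2 = 20.072
RON_blend = 72.816 + 20.072 = 92.888

92.888


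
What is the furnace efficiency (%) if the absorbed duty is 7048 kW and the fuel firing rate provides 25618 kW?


Furnace efficiency = Q_absorbed / Q_fuel * 100
= 7048 / 25618 * 100 = 27.51

27.51 %


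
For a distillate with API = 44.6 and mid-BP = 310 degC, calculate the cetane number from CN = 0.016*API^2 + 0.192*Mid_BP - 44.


CN = 0.016 * 44.6^2 + 0.192 * 310 - 44
CN = 31.82656 + 59.52 - 44 = 47.34656

47.34656


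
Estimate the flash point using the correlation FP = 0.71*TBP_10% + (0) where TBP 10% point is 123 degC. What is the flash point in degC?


FP = 0.71 * 123 + (0) = 87.33

87.33 degC


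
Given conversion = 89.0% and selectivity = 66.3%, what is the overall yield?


Overall yield = conversion (%) * selectivity (%) / 100
Conversion = 89.0%, Selectivity = 66.3%
Y = 89.0 * 66.3 / 100
= 59.007 %

59.007 %


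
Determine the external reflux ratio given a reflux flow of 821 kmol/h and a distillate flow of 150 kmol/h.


Reflux ratio definition: R = L / D (liquid returned / distillate withdrawn)
L = 821 kmol/h, D = 150 kmol/h
R = 821 / 150 = 5.473

5.473


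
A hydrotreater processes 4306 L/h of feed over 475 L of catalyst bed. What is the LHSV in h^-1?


LHSV = volumetric feed rate / catalyst volume
= 4306 L/h / 475 L
= 9.065 h^-1

9.065 h^-1


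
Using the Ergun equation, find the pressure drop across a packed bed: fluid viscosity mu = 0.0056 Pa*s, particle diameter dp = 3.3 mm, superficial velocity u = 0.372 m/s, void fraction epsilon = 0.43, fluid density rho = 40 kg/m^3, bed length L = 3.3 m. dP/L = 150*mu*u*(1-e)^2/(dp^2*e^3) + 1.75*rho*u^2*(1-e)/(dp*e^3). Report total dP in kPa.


dp = 3.3 mm = 0.0033 m
Viscous term = 150*0.0056*0.372*(1-0.43)^2 / (0.0033^2*0.43^3) = 117257
Inertial term = 1.75*40*0.372^2*(1-0.43) / (0.0033*0.43^3) = 21044.5
dP/L = 117257 + 21044.5 = 138302 Pa/m
dP = 138302 * 3.3 / 1000 = 456.4 kPa

456.4 kPa


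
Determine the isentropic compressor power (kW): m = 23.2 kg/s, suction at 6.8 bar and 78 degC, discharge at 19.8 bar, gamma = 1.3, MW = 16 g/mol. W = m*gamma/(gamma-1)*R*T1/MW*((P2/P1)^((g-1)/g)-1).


Isentropic work: W = m*(gamma/(gamma-1))*(R*T1/MW)*((P2/P1)^((gamma-1)/gamma) - 1)
T1 = 78 + 273.15 = 351.15 K
Pressure ratio = 19.8 / 6.8 = 2.91176
Exponent = (1.3 - 1)/1.3 = 0.230769
(P2/P1)^exp - 1 = 2.91176^0.230769 - 1 = 0.279713
W = 23.2 * 1.3 / 0.3 * 8.314 * 351.15 / 16 * 0.279713 = 5131

5131 kW


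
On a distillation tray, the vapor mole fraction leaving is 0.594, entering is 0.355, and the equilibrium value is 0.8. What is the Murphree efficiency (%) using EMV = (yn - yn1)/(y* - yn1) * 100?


Murphree vapor efficiency: EMV = (y_n - y_(n-1)) / (y*_n - y_(n-1)) * 100
EMV = (0.594 - 0.355) / (0.8 - 0.355) * 100 = 0.239 / 0.445 * 100 = 53.71

53.71 %


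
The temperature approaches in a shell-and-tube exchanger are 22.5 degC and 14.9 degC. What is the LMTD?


LMTD = (dT1 - dT2) / ln(dT1/dT2)
= (22.5 - 14.9) / ln(22.5 / 14.9) = 7.6 / 0.412154 = 18.44

18.44 degC


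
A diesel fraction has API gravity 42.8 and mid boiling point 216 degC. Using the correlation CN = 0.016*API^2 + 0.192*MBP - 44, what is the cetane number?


CN = 0.016 * 42.8^2 + 0.192 * 216 - 44
CN = 29.30944 + 41.472 - 44 = 26.78144

26.78144


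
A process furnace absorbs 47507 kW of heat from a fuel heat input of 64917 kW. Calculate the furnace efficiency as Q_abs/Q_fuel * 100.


Furnace efficiency = Q_absorbed / Q_fuel * 100
= 47507 / 64917 * 100 = 73.18

73.18 %


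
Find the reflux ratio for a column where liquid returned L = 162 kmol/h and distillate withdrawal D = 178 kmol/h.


Reflux ratio definition: R = L / D (liquid returned / distillate withdrawn)
L = 162 kmol/h, D = 178 kmol/h
R = 162 / 178 = 0.9101

0.9101


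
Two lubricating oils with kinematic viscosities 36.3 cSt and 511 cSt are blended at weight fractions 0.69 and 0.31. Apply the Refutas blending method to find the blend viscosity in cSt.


Refutas method: VBN_i = 14.534*ln(ln(visc_i + 0.8)) + 10.975, blended linearly by mass fraction; since VBN is linear in VBI_i = ln(ln(visc_i + 0.8)) and the fractions sum to 1, blend VBI directly: visc = exp(exp(VBI_blend)) - 0.8
VBI_1 = ln(ln(36.3 + 0.8)) = 1.28471
VBI_2 = ln(ln(511 + 0.8)) = 1.83065
VBI_blend = 0.69 * 1.28471 + 0.31 * 1.83065 = 1.45395
visc_blend = exp(exp(1.45395)) - 0.8 = 71.44

71.44 cSt


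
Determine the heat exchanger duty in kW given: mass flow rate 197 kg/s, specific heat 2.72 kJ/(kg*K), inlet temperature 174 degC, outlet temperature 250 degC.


Q = m_dot * cp * delta_T
delta_T = 250 - 174 = 76 K
Q = 197 * 2.72 * 76
= 535.84 * 76
= 40723.84 kW

40723.84 kW


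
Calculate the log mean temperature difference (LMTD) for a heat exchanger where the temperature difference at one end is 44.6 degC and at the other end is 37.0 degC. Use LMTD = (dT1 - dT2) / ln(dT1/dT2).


LMTD = (dT1 - dT2) / ln(dT1/dT2)
= (44.6 - 37.0) / ln(44.6 / 37.0) = 7.6 / 0.186816 = 40.68

40.68 degC


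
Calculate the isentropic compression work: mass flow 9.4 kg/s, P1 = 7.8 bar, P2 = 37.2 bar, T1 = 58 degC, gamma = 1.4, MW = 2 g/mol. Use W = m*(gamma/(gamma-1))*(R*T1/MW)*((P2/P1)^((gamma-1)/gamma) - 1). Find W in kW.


Isentropic work: W = m*(gamma/(gamma-1))*(R*T1/MW)*((P2/P1)^((gamma-1)/gamma) - 1)
T1 = 58 + 273.15 = 331.15 K
Pressure ratio = 37.2 / 7.8 = 4.76923
Exponent = (1.4 - 1)/1.4 = 0.285714
(P2/P1)^exp - 1 = 4.76923^0.285714 - 1 = 0.56258
W = 9.4 * 1.4 / 0.4 * 8.314 * 331.15 / 2 * 0.56258 = 25480

25480 kW


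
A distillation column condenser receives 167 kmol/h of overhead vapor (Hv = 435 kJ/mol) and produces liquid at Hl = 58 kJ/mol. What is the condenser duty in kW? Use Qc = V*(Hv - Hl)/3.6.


Qc = 167 * (435 - 58) / 3.6 = 167 * 377 / 3.6 = 17490

17490 kW


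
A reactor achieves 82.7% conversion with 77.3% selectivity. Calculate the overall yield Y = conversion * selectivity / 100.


Overall yield = conversion (%) * selectivity (%) / 100
Conversion = 82.7%, Selectivity = 77.3%
Y = 82.7 * 77.3 / 100
= 63.9271 %

63.9271 %


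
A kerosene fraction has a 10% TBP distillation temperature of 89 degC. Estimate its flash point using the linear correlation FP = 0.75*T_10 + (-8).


FP = 0.75 * 89 + (-8) = 58.75

58.75 degC


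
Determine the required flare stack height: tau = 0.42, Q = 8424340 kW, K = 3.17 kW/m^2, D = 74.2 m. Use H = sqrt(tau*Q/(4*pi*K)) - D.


tau*Q/(4*pi*K) = 0.42 * 8424340 / (4 * pi * 3.17) = 88821.1
sqrt(88821.1) = 298.029
H = 298.029 - 74.2 = 223.8

223.8 m


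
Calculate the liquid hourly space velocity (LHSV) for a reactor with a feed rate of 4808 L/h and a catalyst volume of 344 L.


LHSV = volumetric feed rate / catalyst volume
= 4808 L/h / 344 L
= 13.98 h^-1

13.98 h^-1


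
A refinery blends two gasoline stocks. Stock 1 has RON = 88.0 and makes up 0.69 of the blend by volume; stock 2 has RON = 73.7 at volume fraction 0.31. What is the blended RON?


Linear blending: RON_blend = sum(vi * RONi)
Contribution 1: 0.69 * 88.0 = 60.72
Contribution 2: 0.31 * 73.7 = 22.847
RON_blend = 60.72 + 22.847 = 83.567

83.567


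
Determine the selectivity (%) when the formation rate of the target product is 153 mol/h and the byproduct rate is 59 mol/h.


Selectivity = desired / (desired + undesired) * 100
Total products = 153 + 59 = 212 mol/h
S = 153 / 212 * 100
= 0.7217 * 100
= 72.17 %

72.17 %


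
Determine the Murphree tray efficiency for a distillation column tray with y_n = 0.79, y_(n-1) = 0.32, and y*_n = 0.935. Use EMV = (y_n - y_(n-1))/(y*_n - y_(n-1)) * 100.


Murphree vapor efficiency: EMV = (y_n - y_(n-1)) / (y*_n - y_(n-1)) * 100
EMV = (0.79 - 0.32) / (0.935 - 0.32) * 100 = 0.47 / 0.615 * 100 = 76.42

76.42 %


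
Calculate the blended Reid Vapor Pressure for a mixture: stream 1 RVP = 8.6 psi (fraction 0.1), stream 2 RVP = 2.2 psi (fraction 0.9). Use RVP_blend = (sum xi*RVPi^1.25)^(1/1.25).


Chevron index: RVP_blend = (sum xi*RVPi^1.25)^(1/1.25)
RVP^1.25 terms: 0.1 * 8.6^1.25 + 0.9 * 2.2^1.25 = 3.88414
RVP_blend = 3.88414^(1/1.25) = 2.961

2.961 psi


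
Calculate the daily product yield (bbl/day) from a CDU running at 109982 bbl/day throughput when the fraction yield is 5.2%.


Crude throughput = 109982 bbl/day
Fraction yield = 5.2%
yield = throughput * fraction / 100
yield = 109982 * 5.2 / 100 = 5719.064

5719.064 bbl/day


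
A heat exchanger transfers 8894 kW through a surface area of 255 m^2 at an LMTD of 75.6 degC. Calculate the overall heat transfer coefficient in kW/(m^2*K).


From Q = U*A*LMTD, U = Q / (A * LMTD)
U = 8894 / (255 * 75.6) = 8894 / 19278 = 0.4614

0.4614 kW/(m^2*K)


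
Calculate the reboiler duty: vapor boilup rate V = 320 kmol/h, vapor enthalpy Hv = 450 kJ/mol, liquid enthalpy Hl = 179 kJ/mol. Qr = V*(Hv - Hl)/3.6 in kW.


Qr = 320 * (450 - 179) / 3.6 = 320 * 271 / 3.6 = 24090

24090 kW


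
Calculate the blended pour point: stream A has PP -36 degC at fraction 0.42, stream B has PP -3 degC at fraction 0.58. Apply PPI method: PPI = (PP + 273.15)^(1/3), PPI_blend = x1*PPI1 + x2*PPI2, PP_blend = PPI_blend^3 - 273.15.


PPI_1 = (-36 + 273.15)^(1/3) = 6.189768
PPI_2 = (-3 + 273.15)^(1/3) = 6.464501
PPI_blend = 0.42 * 6.189768 + 0.58 * 6.464501 = 6.349113
PP_blend = 6.349113^3 - 273.15 = 255.9406 - 273.15 = -17.21

-17.21 degC


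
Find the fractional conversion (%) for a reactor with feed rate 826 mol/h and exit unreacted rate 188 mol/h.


X = (F_in - F_out) / F_in * 100
Moles reacted = 826 - 188 = 638
X = 638 / 826 * 100
= 0.7724 * 100
= 77.24 %

77.24 %


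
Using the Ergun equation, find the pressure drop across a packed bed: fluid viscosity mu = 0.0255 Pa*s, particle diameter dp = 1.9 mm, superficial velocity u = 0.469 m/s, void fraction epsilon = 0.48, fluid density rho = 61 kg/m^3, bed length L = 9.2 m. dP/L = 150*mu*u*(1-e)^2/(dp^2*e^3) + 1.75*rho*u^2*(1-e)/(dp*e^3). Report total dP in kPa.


dp = 1.9 mm = 0.0019 m
Viscous term = 150*0.0255*0.469*(1-0.48)^2 / (0.0019^2*0.48^3) = 1215010
Inertial term = 1.75*61*0.469^2*(1-0.48) / (0.0019*0.48^3) = 58108.5
dP/L = 1215010 + 58108.5 = 1273120 Pa/m
dP = 1273120 * 9.2 / 1000 = 11710 kPa

11710 kPa


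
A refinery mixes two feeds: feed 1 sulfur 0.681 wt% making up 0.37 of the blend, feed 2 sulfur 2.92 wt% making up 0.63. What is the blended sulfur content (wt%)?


Linear sulfur blending: S_blend = x1*S1 + x2*S2
Contribution 1: 0.37 * 0.681 = 0.25197 wt%
Contribution 2: 0.63 * 2.92 = 1.8396 wt%
S_blend = 0.25197 + 1.8396 = 2.09157

2.09157 wt%


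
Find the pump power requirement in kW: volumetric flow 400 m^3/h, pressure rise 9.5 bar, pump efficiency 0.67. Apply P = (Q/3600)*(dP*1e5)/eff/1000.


Q = 400 / 3600 = 0.111111 m^3/s
P = 0.111111 * (9.5 * 1e5) / 0.67 / 1000 = 157.5

157.5 kW


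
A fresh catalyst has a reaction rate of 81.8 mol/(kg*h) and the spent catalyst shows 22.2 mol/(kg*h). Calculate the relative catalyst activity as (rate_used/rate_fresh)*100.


Activity (%) = (rate_used / rate_fresh) * 100
rate_used = 22.2, rate_fresh = 81.8
= (22.2 / 81.8) * 100
= 0.2714 * 100 = 27.14

27.14 %


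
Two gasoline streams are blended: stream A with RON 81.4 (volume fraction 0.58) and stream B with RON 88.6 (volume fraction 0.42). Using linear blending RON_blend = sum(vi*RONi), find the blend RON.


Linear blending: RON_blend = sum(vi * RONi)
Contribution 1: 0.58 * 81.4 = 47.212
Contribution 2: 0.42 * 88.6 = 37.212
RON_blend = 47.212 + 37.212 = 84.424

84.424


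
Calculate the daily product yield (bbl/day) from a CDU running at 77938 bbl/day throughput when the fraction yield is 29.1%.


Crude throughput = 77938 bbl/day
Fraction yield = 29.1%
yield = throughput * fraction / 100
yield = 77938 * 29.1 / 100 = 22679.958

22679.958 bbl/day


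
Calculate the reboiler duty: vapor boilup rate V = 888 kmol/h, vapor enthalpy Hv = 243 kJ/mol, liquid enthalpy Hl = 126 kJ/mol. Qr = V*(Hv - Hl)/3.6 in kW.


Qr = 888 * (243 - 126) / 3.6 = 888 * 117 / 3.6 = 28860

28860 kW


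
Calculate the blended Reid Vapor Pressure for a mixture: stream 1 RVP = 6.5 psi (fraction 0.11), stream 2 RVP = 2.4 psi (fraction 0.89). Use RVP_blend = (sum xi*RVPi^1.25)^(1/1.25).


Chevron index: RVP_blend = (sum xi*RVPi^1.25)^(1/1.25)
RVP^1.25 terms: 0.11 * 6.5^1.25 + 0.89 * 2.4^1.25 = 3.80026
RVP_blend = 3.80026^(1/1.25) = 2.910

2.910 psi


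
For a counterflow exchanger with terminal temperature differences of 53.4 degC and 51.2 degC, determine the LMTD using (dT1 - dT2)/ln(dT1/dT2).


LMTD = (dT1 - dT2) / ln(dT1/dT2)
= (53.4 - 51.2) / ln(53.4 / 51.2) = 2.2 / 0.0420712 = 52.29

52.29 degC


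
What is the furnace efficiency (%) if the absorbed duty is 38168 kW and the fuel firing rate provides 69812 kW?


Furnace efficiency = Q_absorbed / Q_fuel * 100
= 38168 / 69812 * 100 = 54.67

54.67 %


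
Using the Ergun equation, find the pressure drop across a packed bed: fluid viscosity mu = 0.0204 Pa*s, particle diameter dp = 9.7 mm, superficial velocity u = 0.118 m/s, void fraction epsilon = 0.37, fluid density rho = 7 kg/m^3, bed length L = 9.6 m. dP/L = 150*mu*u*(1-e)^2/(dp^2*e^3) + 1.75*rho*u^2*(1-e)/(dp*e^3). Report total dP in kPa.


dp = 9.7 mm = 0.0097 m
Viscous term = 150*0.0204*0.118*(1-0.37)^2 / (0.0097^2*0.37^3) = 30070.2
Inertial term = 1.75*7*0.118^2*(1-0.37) / (0.0097*0.37^3) = 218.708
dP/L = 30070.2 + 218.708 = 30288.9 Pa/m
dP = 30288.9 * 9.6 / 1000 = 290.8 kPa

290.8 kPa


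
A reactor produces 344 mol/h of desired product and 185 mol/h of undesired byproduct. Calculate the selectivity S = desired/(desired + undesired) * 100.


Selectivity = desired / (desired + undesired) * 100
Total products = 344 + 185 = 529 mol/h
S = 344 / 529 * 100
= 0.6503 * 100
= 65.03 %

65.03 %


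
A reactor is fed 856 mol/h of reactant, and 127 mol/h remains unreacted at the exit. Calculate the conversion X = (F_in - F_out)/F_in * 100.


X = (F_in - F_out) / F_in * 100
Moles reacted = 856 - 127 = 729
X = 729 / 856 * 100
= 0.8516 * 100
= 85.16 %

85.16 %


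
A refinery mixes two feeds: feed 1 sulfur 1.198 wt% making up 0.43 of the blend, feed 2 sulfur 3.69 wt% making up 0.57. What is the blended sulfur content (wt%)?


Linear sulfur blending: S_blend = x1*S1 + x2*S2
Contribution 1: 0.43 * 1.198 = 0.51514 wt%
Contribution 2: 0.57 * 3.69 = 2.1033 wt%
S_blend = 0.51514 + 2.1033 = 2.61844

2.61844 wt%


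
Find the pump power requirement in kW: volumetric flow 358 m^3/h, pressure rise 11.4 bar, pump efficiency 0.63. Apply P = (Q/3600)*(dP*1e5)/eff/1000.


Q = 358 / 3600 = 0.0994444 m^3/s
P = 0.0994444 * (11.4 * 1e5) / 0.63 / 1000 = 179.9

179.9 kW


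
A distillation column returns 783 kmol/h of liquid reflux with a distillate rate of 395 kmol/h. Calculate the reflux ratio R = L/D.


Reflux ratio definition: R = L / D (liquid returned / distillate withdrawn)
L = 783 kmol/h, D = 395 kmol/h
R = 783 / 395 = 1.982

1.982


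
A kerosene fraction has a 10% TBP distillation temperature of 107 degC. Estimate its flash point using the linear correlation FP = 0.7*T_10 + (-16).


FP = 0.7 * 107 + (-16) = 58.9

58.9 degC


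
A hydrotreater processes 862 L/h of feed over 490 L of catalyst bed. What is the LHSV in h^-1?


LHSV = volumetric feed rate / catalyst volume
= 862 L/h / 490 L
= 1.759 h^-1

1.759 h^-1


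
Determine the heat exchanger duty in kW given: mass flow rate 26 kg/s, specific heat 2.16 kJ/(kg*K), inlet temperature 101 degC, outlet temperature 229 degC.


Q = m_dot * cp * delta_T
delta_T = 229 - 101 = 128 K
Q = 26 * 2.16 * 128
= 56.16 * 128
= 7188.48 kW

7188.48 kW


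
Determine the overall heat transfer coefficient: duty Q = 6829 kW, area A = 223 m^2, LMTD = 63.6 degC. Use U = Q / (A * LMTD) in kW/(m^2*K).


From Q = U*A*LMTD, U = Q / (A * LMTD)
U = 6829 / (223 * 63.6) = 6829 / 14182.8 = 0.4815

0.4815 kW/(m^2*K)


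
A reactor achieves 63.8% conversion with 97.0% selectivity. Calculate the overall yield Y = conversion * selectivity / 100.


Overall yield = conversion (%) * selectivity (%) / 100
Conversion = 63.8%, Selectivity = 97.0%
Y = 63.8 * 97.0 / 100
= 61.886 %

61.886 %


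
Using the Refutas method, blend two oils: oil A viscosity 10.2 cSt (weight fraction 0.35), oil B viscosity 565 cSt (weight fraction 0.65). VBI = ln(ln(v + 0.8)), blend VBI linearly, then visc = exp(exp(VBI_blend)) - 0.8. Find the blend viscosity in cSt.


Refutas method: VBN_i = 14.534*ln(ln(visc_i + 0.8)) + 10.975, blended linearly by mass fraction; since VBN is linear in VBI_i = ln(ln(visc_i + 0.8)) and the fractions sum to 1, blend VBI directly: visc = exp(exp(VBI_blend)) - 0.8
VBI_1 = ln(ln(10.2 + 0.8)) = 0.874591
VBI_2 = ln(ln(565 + 0.8)) = 1.8466
VBI_blend = 0.35 * 0.874591 + 0.65 * 1.8466 = 1.5064
visc_blend = exp(exp(1.5064)) - 0.8 = 90.16

90.16 cSt


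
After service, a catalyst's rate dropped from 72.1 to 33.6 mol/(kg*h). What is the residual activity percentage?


Activity (%) = (rate_used / rate_fresh) * 100
rate_used = 33.6, rate_fresh = 72.1
= (33.6 / 72.1) * 100
= 0.4660 * 100 = 46.60

46.60 %


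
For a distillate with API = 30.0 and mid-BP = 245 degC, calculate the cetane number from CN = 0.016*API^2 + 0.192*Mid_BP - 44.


CN = 0.016 * 30.0^2 + 0.192 * 245 - 44
CN = 14.4 + 47.04 - 44 = 17.44

17.44


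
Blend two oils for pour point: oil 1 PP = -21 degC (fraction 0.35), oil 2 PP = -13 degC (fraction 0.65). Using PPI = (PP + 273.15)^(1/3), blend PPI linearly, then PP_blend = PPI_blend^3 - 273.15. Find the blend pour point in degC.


PPI_1 = (-21 + 273.15)^(1/3) = 6.317613
PPI_2 = (-13 + 273.15)^(1/3) = 6.383731
PPI_blend = 0.35 * 6.317613 + 0.65 * 6.383731 = 6.36059
PP_blend = 6.36059^3 - 273.15 = 257.3311 - 273.15 = -15.82

-15.82 degC


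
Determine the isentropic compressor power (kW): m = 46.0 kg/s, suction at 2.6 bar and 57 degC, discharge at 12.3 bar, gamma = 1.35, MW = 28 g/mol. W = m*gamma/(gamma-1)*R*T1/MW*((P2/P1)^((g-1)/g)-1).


Isentropic work: W = m*(gamma/(gamma-1))*(R*T1/MW)*((P2/P1)^((gamma-1)/gamma) - 1)
T1 = 57 + 273.15 = 330.15 K
Pressure ratio = 12.3 / 2.6 = 4.73077
Exponent = (1.35 - 1)/1.35 = 0.259259
(P2/P1)^exp - 1 = 4.73077^0.259259 - 1 = 0.496174
W = 46.0 * 1.35 / 0.35 * 8.314 * 330.15 / 28 * 0.496174 = 8630

8630 kW


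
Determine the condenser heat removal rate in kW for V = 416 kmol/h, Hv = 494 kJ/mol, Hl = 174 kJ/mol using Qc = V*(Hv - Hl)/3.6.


Qc = 416 * (494 - 174) / 3.6 = 416 * 320 / 3.6 = 36980

36980 kW


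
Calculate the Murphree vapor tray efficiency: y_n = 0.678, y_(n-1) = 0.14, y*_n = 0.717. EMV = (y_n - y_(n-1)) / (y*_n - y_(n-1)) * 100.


Murphree vapor efficiency: EMV = (y_n - y_(n-1)) / (y*_n - y_(n-1)) * 100
EMV = (0.678 - 0.14) / (0.717 - 0.14) * 100 = 0.538 / 0.577 * 100 = 93.24

93.24 %


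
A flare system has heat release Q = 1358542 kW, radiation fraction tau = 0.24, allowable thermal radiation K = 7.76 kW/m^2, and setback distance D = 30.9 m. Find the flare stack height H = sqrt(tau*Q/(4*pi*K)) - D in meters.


tau*Q/(4*pi*K) = 0.24 * 1358542 / (4 * pi * 7.76) = 3343.59
sqrt(3343.59) = 57.8238
H = 57.8238 - 30.9 = 26.92

26.92 m


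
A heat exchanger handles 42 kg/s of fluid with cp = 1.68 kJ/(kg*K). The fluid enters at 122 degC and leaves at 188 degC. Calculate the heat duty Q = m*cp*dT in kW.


Q = m_dot * cp * delta_T
delta_T = 188 - 122 = 66 K
Q = 42 * 1.68 * 66
= 70.56 * 66
= 4656.96 kW

4656.96 kW


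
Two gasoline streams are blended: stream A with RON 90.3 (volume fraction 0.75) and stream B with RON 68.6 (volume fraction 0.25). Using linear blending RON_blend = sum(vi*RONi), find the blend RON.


Linear blending: RON_blend = sum(vi * RONi)
Contribution 1: 0.75 * 90.3 = 67.725
Contribution 2: 0.25 * 68.6 = 17.15
RON_blend = 67.725 + 17.15 = 84.875

84.875


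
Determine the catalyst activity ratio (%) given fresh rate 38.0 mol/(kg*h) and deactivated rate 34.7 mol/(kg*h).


Activity (%) = (rate_used / rate_fresh) * 100
rate_used = 34.7, rate_fresh = 38.0
= (34.7 / 38.0) * 100
= 0.9132 * 100 = 91.32

91.32 %


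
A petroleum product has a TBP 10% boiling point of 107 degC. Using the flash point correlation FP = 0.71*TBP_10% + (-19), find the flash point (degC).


FP = 0.71 * 107 + (-19) = 56.97

56.97 degC


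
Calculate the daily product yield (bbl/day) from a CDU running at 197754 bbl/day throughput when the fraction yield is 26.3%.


Crude throughput = 197754 bbl/day
Fraction yield = 26.3%
yield = throughput * fraction / 100
yield = 197754 * 26.3 / 100 = 52009.302

52009.302 bbl/day


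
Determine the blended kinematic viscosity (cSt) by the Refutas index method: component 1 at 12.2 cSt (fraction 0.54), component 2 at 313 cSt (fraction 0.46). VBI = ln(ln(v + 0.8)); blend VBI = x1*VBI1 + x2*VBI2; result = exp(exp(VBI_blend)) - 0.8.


Refutas method: VBN_i = 14.534*ln(ln(visc_i + 0.8)) + 10.975, blended linearly by mass fraction; since VBN is linear in VBI_i = ln(ln(visc_i + 0.8)) and the fractions sum to 1, blend VBI directly: visc = exp(exp(VBI_blend)) - 0.8
VBI_1 = ln(ln(12.2 + 0.8)) = 0.941939
VBI_2 = ln(ln(313 + 0.8)) = 1.74898
VBI_blend = 0.54 * 0.941939 + 0.46 * 1.74898 = 1.31318
visc_blend = exp(exp(1.31318)) - 0.8 = 40.38

40.38 cSt


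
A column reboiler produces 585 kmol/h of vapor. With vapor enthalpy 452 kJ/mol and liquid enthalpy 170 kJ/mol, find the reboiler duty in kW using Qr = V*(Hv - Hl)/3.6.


Qr = 585 * (452 - 170) / 3.6 = 585 * 282 / 3.6 = 45820

45820 kW


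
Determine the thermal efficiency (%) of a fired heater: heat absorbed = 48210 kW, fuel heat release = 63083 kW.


Furnace efficiency = Q_absorbed / Q_fuel * 100
= 48210 / 63083 * 100 = 76.42

76.42 %


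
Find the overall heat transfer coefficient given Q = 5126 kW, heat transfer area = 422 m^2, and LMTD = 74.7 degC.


From Q = U*A*LMTD, U = Q / (A * LMTD)
U = 5126 / (422 * 74.7) = 5126 / 31523.4 = 0.1626

0.1626 kW/(m^2*K)


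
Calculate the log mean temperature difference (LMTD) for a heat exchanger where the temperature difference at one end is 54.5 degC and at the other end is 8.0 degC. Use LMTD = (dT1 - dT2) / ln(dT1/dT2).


LMTD = (dT1 - dT2) / ln(dT1/dT2)
= (54.5 - 8.0) / ln(54.5 / 8.0) = 46.5 / 1.91876 = 24.23

24.23 degC


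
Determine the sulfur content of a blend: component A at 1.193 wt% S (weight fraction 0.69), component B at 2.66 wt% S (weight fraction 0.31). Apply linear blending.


Linear sulfur blending: S_blend = x1*S1 + x2*S2
Contribution 1: 0.69 * 1.193 = 0.82317 wt%
Contribution 2: 0.31 * 2.66 = 0.8246 wt%
S_blend = 0.82317 + 0.8246 = 1.64777

1.64777 wt%


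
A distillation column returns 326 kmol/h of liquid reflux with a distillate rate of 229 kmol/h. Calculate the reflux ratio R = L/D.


Reflux ratio definition: R = L / D (liquid returned / distillate withdrawn)
L = 326 kmol/h, D = 229 kmol/h
R = 326 / 229 = 1.424

1.424


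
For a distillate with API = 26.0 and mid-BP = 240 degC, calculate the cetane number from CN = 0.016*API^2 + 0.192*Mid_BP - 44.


CN = 0.016 * 26.0^2 + 0.192 * 240 - 44
CN = 10.816 + 46.08 - 44 = 12.896

12.896


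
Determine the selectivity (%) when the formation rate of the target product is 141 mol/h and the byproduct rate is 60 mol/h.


Selectivity = desired / (desired + undesired) * 100
Total products = 141 + 60 = 201 mol/h
S = 141 / 201 * 100
= 0.7015 * 100
= 70.15 %

70.15 %


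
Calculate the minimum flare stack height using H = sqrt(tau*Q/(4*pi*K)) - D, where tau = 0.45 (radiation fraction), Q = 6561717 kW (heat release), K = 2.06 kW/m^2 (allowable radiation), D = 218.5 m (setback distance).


tau*Q/(4*pi*K) = 0.45 * 6561717 / (4 * pi * 2.06) = 114065
sqrt(114065) = 337.735
H = 337.735 - 218.5 = 119.2

119.2 m


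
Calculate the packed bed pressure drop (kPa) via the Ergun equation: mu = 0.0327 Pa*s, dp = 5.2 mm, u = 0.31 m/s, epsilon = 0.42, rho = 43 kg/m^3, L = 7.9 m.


dp = 5.2 mm = 0.0052 m
Viscous term = 150*0.0327*0.31*(1-0.42)^2 / (0.0052^2*0.42^3) = 255330
Inertial term = 1.75*43*0.31^2*(1-0.42) / (0.0052*0.42^3) = 10887
dP/L = 255330 + 10887 = 266217 Pa/m
dP = 266217 * 7.9 / 1000 = 2103 kPa

2103 kPa


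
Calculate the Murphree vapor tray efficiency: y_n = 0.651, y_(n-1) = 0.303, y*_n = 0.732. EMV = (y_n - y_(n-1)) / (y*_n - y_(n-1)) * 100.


Murphree vapor efficiency: EMV = (y_n - y_(n-1)) / (y*_n - y_(n-1)) * 100
EMV = (0.651 - 0.303) / (0.732 - 0.303) * 100 = 0.348 / 0.429 * 100 = 81.12

81.12 %


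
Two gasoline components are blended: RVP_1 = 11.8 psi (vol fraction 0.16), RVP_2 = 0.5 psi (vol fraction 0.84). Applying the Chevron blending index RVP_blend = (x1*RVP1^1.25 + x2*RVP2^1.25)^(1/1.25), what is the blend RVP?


Chevron index: RVP_blend = (sum xi*RVPi^1.25)^(1/1.25)
RVP^1.25 terms: 0.16 * 11.8^1.25 + 0.84 * 0.5^1.25 = 3.85241
RVP_blend = 3.85241^(1/1.25) = 2.942

2.942 psi


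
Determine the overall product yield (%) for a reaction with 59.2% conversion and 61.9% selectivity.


Overall yield = conversion (%) * selectivity (%) / 100
Conversion = 59.2%, Selectivity = 61.9%
Y = 59.2 * 61.9 / 100
= 36.6448 %

36.6448 %


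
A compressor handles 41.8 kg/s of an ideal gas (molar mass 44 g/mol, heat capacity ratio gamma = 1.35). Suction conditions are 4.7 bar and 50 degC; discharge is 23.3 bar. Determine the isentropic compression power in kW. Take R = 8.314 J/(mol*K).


Isentropic work: W = m*(gamma/(gamma-1))*(R*T1/MW)*((P2/P1)^((gamma-1)/gamma) - 1)
T1 = 50 + 273.15 = 323.15 K
Pressure ratio = 23.3 / 4.7 = 4.95745
Exponent = (1.35 - 1)/1.35 = 0.259259
(P2/P1)^exp - 1 = 4.95745^0.259259 - 1 = 0.51444
W = 41.8 * 1.35 / 0.35 * 8.314 * 323.15 / 44 * 0.51444 = 5065

5065 kW


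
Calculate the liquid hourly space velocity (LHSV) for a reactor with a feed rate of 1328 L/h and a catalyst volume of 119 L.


LHSV = volumetric feed rate / catalyst volume
= 1328 L/h / 119 L
= 11.16 h^-1

11.16 h^-1


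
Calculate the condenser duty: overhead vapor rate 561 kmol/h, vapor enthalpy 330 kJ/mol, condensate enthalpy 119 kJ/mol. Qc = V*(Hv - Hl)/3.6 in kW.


Qc = 561 * (330 - 119) / 3.6 = 561 * 211 / 3.6 = 32880

32880 kW


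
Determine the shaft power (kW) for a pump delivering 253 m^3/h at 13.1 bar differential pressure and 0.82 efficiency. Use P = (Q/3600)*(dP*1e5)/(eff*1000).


Q = 253 / 3600 = 0.0702778 m^3/s
P = 0.0702778 * (13.1 * 1e5) / 0.82 / 1000 = 112.3

112.3 kW


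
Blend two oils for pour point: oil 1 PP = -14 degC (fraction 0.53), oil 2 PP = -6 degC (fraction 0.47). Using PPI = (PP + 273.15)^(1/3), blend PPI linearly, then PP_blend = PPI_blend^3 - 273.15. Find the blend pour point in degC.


PPI_1 = (-14 + 273.15)^(1/3) = 6.375541
PPI_2 = (-6 + 273.15)^(1/3) = 6.440482
PPI_blend = 0.53 * 6.375541 + 0.47 * 6.440482 = 6.406063
PP_blend = 6.406063^3 - 273.15 = 262.8897 - 273.15 = -10.26

-10.26 degC


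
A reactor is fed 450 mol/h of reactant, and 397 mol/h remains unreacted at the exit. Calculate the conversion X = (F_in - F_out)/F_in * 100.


X = (F_in - F_out) / F_in * 100
Moles reacted = 450 - 397 = 53
X = 53 / 450 * 100
= 0.1178 * 100
= 11.78 %

11.78 %


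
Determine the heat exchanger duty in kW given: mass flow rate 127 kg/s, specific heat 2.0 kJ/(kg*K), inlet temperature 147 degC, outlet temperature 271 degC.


Q = m_dot * cp * delta_T
delta_T = 271 - 147 = 124 K
Q = 127 * 2.0 * 124
= 254 * 124
= 31496 kW

31496 kW


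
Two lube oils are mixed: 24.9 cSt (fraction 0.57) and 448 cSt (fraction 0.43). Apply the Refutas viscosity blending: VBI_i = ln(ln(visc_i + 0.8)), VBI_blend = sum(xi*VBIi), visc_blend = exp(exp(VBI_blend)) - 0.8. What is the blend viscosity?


Refutas method: VBN_i = 14.534*ln(ln(visc_i + 0.8)) + 10.975, blended linearly by mass fraction; since VBN is linear in VBI_i = ln(ln(visc_i + 0.8)) and the fractions sum to 1, blend VBI directly: visc = exp(exp(VBI_blend)) - 0.8
VBI_1 = ln(ln(24.9 + 0.8)) = 1.17757
VBI_2 = ln(ln(448 + 0.8)) = 1.80937
VBI_blend = 0.57 * 1.17757 + 0.43 * 1.80937 = 1.44924
visc_blend = exp(exp(1.44924)) - 0.8 = 70.00

70.00 cSt


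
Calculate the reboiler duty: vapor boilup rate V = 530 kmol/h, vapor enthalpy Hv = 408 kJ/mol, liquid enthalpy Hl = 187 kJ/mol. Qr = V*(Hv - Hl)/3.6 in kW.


Qr = 530 * (408 - 187) / 3.6 = 530 * 221 / 3.6 = 32540

32540 kW


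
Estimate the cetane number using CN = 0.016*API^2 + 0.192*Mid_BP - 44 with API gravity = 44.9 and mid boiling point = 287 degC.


CN = 0.016 * 44.9^2 + 0.192 * 287 - 44
CN = 32.25616 + 55.104 - 44 = 43.36016

43.36016


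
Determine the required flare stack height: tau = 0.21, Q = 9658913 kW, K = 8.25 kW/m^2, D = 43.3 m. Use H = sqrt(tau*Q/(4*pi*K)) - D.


tau*Q/(4*pi*K) = 0.21 * 9658913 / (4 * pi * 8.25) = 19565.2
sqrt(19565.2) = 139.876
H = 139.876 - 43.3 = 96.58

96.58 m


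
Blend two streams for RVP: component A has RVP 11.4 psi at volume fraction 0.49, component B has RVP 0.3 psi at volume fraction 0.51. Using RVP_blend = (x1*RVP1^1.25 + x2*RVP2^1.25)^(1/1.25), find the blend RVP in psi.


Chevron index: RVP_blend = (sum xi*RVPi^1.25)^(1/1.25)
RVP^1.25 terms: 0.49 * 11.4^1.25 + 0.51 * 0.3^1.25 = 10.3775
RVP_blend = 10.3775^(1/1.25) = 6.499

6.499 psi


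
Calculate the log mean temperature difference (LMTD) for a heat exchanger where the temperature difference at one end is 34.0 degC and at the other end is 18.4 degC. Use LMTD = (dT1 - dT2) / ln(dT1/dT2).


LMTD = (dT1 - dT2) / ln(dT1/dT2)
= (34.0 - 18.4) / ln(34.0 / 18.4) = 15.6 / 0.61401 = 25.41

25.41 degC


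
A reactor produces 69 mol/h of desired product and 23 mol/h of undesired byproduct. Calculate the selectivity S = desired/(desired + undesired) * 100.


Selectivity = desired / (desired + undesired) * 100
Total products = 69 + 23 = 92 mol/h
S = 69 / 92 * 100
= 0.7500 * 100
= 75.00 %

75.00 %


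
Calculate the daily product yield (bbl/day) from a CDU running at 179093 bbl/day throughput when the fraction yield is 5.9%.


Crude throughput = 179093 bbl/day
Fraction yield = 5.9%
yield = throughput * fraction / 100
yield = 179093 * 5.9 / 100 = 10566.487

10566.487 bbl/day


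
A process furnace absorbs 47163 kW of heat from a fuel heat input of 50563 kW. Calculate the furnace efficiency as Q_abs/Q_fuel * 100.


Furnace efficiency = Q_absorbed / Q_fuel * 100
= 47163 / 50563 * 100 = 93.28

93.28 %


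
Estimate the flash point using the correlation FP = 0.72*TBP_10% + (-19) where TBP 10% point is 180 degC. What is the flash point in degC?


FP = 0.72 * 180 + (-19) = 110.6

110.6 degC


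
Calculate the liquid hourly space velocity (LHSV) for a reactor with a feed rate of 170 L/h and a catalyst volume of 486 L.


LHSV = volumetric feed rate / catalyst volume
= 170 L/h / 486 L
= 0.3498 h^-1

0.3498 h^-1


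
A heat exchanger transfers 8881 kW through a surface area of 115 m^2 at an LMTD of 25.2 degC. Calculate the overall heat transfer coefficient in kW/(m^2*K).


From Q = U*A*LMTD, U = Q / (A * LMTD)
U = 8881 / (115 * 25.2) = 8881 / 2898 = 3.065

3.065 kW/(m^2*K)


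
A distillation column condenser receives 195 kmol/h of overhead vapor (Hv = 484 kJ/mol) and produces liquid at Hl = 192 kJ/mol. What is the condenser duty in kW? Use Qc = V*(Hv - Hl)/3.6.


Qc = 195 * (484 - 192) / 3.6 = 195 * 292 / 3.6 = 15820

15820 kW


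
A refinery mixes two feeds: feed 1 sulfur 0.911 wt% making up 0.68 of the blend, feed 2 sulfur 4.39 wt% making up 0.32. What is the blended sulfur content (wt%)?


Linear sulfur blending: S_blend = x1*S1 + x2*S2
Contribution 1: 0.68 * 0.911 = 0.61948 wt%
Contribution 2: 0.32 * 4.39 = 1.4048 wt%
S_blend = 0.61948 + 1.4048 = 2.02428

2.02428 wt%


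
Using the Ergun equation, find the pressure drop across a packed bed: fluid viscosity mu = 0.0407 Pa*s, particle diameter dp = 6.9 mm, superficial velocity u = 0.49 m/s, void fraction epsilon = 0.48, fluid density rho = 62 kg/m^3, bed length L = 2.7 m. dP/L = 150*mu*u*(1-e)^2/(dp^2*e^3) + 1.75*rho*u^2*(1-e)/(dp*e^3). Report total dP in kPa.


dp = 6.9 mm = 0.0069 m
Viscous term = 150*0.0407*0.49*(1-0.48)^2 / (0.0069^2*0.48^3) = 153627
Inertial term = 1.75*62*0.49^2*(1-0.48) / (0.0069*0.48^3) = 17752.2
dP/L = 153627 + 17752.2 = 171379 Pa/m
dP = 171379 * 2.7 / 1000 = 462.7 kPa

462.7 kPa


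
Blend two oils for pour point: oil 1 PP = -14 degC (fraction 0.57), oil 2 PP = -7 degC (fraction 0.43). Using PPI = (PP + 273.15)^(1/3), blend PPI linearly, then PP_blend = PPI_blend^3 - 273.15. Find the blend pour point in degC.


PPI_1 = (-14 + 273.15)^(1/3) = 6.375541
PPI_2 = (-7 + 273.15)^(1/3) = 6.432436
PPI_blend = 0.57 * 6.375541 + 0.43 * 6.432436 = 6.400006
PP_blend = 6.400006^3 - 273.15 = 262.1447 - 273.15 = -11.01

-11.01 degC


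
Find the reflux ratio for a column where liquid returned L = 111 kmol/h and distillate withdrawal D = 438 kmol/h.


Reflux ratio definition: R = L / D (liquid returned / distillate withdrawn)
L = 111 kmol/h, D = 438 kmol/h
R = 111 / 438 = 0.2534

0.2534


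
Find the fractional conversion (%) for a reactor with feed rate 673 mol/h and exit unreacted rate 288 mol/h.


X = (F_in - F_out) / F_in * 100
Moles reacted = 673 - 288 = 385
X = 385 / 673 * 100
= 0.5721 * 100
= 57.21 %

57.21 %


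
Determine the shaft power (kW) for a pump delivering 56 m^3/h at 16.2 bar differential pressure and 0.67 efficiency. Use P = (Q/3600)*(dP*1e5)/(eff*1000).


Q = 56 / 3600 = 0.0155556 m^3/s
P = 0.0155556 * (16.2 * 1e5) / 0.67 / 1000 = 37.61

37.61 kW


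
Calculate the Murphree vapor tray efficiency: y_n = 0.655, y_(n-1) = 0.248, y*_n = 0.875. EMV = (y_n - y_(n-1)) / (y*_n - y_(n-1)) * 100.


Murphree vapor efficiency: EMV = (y_n - y_(n-1)) / (y*_n - y_(n-1)) * 100
EMV = (0.655 - 0.248) / (0.875 - 0.248) * 100 = 0.407 / 0.627 * 100 = 64.91

64.91 %


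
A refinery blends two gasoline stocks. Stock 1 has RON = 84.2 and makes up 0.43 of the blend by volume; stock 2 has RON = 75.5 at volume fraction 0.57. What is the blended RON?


Linear blending: RON_blend = sum(vi * RONi)
Contribution 1: 0.43 * 84.2 = 36.206
Contribution 2: 0.57 * 75.5 = 43.035
RON_blend = 36.206 + 43.035 = 79.241

79.241


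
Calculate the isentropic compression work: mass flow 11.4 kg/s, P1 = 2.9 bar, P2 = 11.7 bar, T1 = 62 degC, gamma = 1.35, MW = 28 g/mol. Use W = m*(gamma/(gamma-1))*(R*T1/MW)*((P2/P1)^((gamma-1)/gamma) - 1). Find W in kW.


Isentropic work: W = m*(gamma/(gamma-1))*(R*T1/MW)*((P2/P1)^((gamma-1)/gamma) - 1)
T1 = 62 + 273.15 = 335.15 K
Pressure ratio = 11.7 / 2.9 = 4.03448
Exponent = (1.35 - 1)/1.35 = 0.259259
(P2/P1)^exp - 1 = 4.03448^0.259259 - 1 = 0.435674
W = 11.4 * 1.35 / 0.35 * 8.314 * 335.15 / 28 * 0.435674 = 1906

1906 kW


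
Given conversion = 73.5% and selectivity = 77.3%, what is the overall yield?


Overall yield = conversion (%) * selectivity (%) / 100
Conversion = 73.5%, Selectivity = 77.3%
Y = 73.5 * 77.3 / 100
= 56.8155 %

56.8155 %


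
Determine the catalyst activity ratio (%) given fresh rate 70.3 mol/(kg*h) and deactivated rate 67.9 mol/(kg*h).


Activity (%) = (rate_used / rate_fresh) * 100
rate_used = 67.9, rate_fresh = 70.3
= (67.9 / 70.3) * 100
= 0.9659 * 100 = 96.59

96.59 %


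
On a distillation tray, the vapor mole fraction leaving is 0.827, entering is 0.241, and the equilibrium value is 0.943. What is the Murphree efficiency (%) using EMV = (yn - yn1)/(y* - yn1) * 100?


Murphree vapor efficiency: EMV = (y_n - y_(n-1)) / (y*_n - y_(n-1)) * 100
EMV = (0.827 - 0.241) / (0.943 - 0.241) * 100 = 0.586 / 0.702 * 100 = 83.48

83.48 %


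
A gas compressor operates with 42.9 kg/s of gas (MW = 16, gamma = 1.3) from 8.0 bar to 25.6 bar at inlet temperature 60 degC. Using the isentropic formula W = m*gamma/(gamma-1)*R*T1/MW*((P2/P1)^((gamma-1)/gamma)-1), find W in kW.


Isentropic work: W = m*(gamma/(gamma-1))*(R*T1/MW)*((P2/P1)^((gamma-1)/gamma) - 1)
T1 = 60 + 273.15 = 333.15 K
Pressure ratio = 25.6 / 8.0 = 3.2
Exponent = (1.3 - 1)/1.3 = 0.230769
(P2/P1)^exp - 1 = 3.2^0.230769 - 1 = 0.307895
W = 42.9 * 1.3 / 0.3 * 8.314 * 333.15 / 16 * 0.307895 = 9909

9909 kW


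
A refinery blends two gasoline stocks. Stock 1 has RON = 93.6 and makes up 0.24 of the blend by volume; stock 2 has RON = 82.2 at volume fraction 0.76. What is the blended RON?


Linear blending: RON_blend = sum(vi * RONi)
Contribution 1: 0.24 * 93.6 = 22.464
Contribution 2: 0.76 * 82.2 = 62.472
RON_blend = 22.464 + 62.472 = 84.936

84.936


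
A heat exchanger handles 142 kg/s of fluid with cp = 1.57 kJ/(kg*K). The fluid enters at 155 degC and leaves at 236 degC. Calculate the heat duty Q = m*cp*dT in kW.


Q = m_dot * cp * delta_T
delta_T = 236 - 155 = 81 K
Q = 142 * 1.57 * 81
= 222.94 * 81
= 18058.14 kW

18058.14 kW


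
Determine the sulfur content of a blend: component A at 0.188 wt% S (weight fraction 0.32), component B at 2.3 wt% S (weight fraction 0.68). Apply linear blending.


Linear sulfur blending: S_blend = x1*S1 + x2*S2
Contribution 1: 0.32 * 0.188 = 0.06016 wt%
Contribution 2: 0.68 * 2.3 = 1.564 wt%
S_blend = 0.06016 + 1.564 = 1.62416

1.62416 wt%


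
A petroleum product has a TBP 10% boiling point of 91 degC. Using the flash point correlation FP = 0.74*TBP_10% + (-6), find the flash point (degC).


FP = 0.74 * 91 + (-6) = 61.34

61.34 degC
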